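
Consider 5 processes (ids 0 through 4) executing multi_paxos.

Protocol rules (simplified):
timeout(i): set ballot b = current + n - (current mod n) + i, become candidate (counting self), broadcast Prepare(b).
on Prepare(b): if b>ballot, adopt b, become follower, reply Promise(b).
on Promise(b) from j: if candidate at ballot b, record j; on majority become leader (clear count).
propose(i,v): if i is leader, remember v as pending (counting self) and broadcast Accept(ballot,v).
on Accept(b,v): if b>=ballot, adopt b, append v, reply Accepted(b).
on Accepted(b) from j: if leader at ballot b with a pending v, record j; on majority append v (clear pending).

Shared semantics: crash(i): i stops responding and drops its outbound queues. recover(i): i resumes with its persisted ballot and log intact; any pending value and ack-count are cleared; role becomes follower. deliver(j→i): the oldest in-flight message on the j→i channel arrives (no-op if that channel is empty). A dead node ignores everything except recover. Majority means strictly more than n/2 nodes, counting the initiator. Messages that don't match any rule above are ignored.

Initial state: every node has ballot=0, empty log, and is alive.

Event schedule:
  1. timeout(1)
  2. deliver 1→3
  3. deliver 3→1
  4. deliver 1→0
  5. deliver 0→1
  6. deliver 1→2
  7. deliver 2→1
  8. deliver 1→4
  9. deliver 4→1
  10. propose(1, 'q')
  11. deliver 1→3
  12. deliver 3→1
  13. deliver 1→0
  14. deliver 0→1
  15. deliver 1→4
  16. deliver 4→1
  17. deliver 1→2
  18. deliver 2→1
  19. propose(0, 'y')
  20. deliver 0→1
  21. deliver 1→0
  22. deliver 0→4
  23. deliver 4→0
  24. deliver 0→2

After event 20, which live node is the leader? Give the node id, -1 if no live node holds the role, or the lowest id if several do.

after 1 — timeout(1): n1:cand/b6/[-]
after 2 — deliver 1→3: n3:foll/b6/[-]
after 3 — deliver 3→1: ·
after 4 — deliver 1→0: n0:foll/b6/[-]
after 5 — deliver 0→1: n1:lead/b6/[-]
after 6 — deliver 1→2: n2:foll/b6/[-]
after 7 — deliver 2→1: ·
after 8 — deliver 1→4: n4:foll/b6/[-]
after 9 — deliver 4→1: ·
after 10 — propose(1,'q'): ·
after 11 — deliver 1→3: n3:foll/b6/[q]
after 12 — deliver 3→1: ·
after 13 — deliver 1→0: n0:foll/b6/[q]
after 14 — deliver 0→1: n1:lead/b6/[q]
after 15 — deliver 1→4: n4:foll/b6/[q]
after 16 — deliver 4→1: ·
after 17 — deliver 1→2: n2:foll/b6/[q]
after 18 — deliver 2→1: ·
after 19 — propose(0,'y'): ·
after 20 — deliver 0→1: ·

1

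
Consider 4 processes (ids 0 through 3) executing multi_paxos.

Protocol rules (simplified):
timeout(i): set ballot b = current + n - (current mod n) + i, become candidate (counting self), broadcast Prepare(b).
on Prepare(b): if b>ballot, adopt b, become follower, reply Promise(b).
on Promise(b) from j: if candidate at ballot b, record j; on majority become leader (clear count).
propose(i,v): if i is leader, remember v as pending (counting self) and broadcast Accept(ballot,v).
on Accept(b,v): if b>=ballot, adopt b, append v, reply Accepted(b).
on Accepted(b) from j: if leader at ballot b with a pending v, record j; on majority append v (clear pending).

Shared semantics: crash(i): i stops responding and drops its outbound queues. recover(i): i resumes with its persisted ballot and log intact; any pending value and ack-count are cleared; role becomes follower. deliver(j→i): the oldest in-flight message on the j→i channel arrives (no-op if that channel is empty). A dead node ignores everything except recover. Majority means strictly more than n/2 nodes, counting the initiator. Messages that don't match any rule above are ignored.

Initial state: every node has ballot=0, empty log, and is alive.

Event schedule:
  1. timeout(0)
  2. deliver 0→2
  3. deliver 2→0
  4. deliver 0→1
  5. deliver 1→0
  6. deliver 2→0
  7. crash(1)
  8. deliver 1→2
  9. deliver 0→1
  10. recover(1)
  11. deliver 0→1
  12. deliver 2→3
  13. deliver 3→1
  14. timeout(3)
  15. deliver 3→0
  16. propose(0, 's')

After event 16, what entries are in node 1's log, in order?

[1] timeout(0) → N0(cand b4 [-])
[2] deliver 0→2 → N2(foll b4 [-])
[3] deliver 2→0 → ∅
[4] deliver 0→1 → N1(foll b4 [-])
[5] deliver 1→0 → N0(lead b4 [-])
[6] deliver 2→0 → ∅
[7] crash(1) → N1(✗foll b4 [-])
[8] deliver 1→2 → ∅
[9] deliver 0→1 → ∅
[10] recover(1) → N1(foll b4 [-])
[11] deliver 0→1 → ∅
[12] deliver 2→3 → ∅
[13] deliver 3→1 → ∅
[14] timeout(3) → N3(cand b7 [-])
[15] deliver 3→0 → N0(foll b7 [-])
[16] propose(0,'s') → ∅

empty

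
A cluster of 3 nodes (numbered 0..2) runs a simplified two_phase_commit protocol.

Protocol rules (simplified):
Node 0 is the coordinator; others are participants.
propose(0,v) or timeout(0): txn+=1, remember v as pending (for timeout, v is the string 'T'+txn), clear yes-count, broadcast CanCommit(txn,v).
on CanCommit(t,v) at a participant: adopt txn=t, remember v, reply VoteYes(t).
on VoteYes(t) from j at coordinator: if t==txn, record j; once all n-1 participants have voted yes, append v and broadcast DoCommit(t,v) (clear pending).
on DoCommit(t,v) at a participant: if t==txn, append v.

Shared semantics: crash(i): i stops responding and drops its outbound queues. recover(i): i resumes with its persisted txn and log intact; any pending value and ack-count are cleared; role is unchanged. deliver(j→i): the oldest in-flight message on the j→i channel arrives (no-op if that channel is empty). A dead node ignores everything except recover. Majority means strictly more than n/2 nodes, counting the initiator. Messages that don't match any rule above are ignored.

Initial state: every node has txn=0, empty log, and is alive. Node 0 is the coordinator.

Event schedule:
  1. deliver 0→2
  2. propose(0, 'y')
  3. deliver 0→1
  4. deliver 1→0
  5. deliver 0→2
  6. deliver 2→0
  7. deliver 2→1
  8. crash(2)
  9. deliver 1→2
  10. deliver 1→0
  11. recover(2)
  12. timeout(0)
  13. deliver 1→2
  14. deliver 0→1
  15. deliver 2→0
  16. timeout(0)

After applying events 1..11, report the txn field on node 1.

1

[1] deliver 0→2 → ∅
[2] propose(0,'y') → N0(coor t1 [-])
[3] deliver 0→1 → N1(part t1 [-])
[4] deliver 1→0 → ∅
[5] deliver 0→2 → N2(part t1 [-])
[6] deliver 2→0 → N0(coor t1 [y])
[7] deliver 2→1 → ∅
[8] crash(2) → N2(✗part t1 [-])
[9] deliver 1→2 → ∅
[10] deliver 1→0 → ∅
[11] recover(2) → N2(part t1 [-])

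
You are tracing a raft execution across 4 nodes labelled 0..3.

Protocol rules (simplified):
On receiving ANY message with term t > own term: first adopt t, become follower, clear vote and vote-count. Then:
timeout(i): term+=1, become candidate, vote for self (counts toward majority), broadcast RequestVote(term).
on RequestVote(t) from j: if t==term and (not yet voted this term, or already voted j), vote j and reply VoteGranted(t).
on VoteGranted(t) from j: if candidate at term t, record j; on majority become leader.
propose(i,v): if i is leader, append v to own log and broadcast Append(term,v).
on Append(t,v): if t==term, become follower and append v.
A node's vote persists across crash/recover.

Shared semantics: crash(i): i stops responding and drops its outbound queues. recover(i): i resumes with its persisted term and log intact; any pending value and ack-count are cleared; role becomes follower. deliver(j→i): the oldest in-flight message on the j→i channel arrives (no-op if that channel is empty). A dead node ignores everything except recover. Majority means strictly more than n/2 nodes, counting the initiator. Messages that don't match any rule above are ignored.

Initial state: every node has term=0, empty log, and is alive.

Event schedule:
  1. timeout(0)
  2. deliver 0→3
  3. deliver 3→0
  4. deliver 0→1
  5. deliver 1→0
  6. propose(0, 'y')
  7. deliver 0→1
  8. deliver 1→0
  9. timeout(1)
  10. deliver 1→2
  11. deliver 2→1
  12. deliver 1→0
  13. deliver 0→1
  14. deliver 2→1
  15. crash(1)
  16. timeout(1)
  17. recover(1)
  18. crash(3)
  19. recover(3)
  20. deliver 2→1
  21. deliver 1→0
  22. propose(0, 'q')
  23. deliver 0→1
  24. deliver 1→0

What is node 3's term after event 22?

step 1 timeout(0): 0={cand,t=1,log=-}
step 2 deliver 0→3: 3={foll,t=1,log=-}
step 3 deliver 3→0: —
step 4 deliver 0→1: 1={foll,t=1,log=-}
step 5 deliver 1→0: 0={lead,t=1,log=-}
step 6 propose(0,'y'): 0={lead,t=1,log=y}
step 7 deliver 0→1: 1={foll,t=1,log=y}
step 8 deliver 1→0: —
step 9 timeout(1): 1={cand,t=2,log=y}
step 10 deliver 1→2: 2={foll,t=2,log=-}
step 11 deliver 2→1: —
step 12 deliver 1→0: 0={foll,t=2,log=y}
step 13 deliver 0→1: 1={lead,t=2,log=y}
step 14 deliver 2→1: —
step 15 crash(1): 1={✗lead,t=2,log=y}
step 16 timeout(1): —
step 17 recover(1): 1={foll,t=2,log=y}
step 18 crash(3): 3={✗foll,t=1,log=-}
step 19 recover(3): 3={foll,t=1,log=-}
step 20 deliver 2→1: —
step 21 deliver 1→0: —
step 22 propose(0,'q'): —

1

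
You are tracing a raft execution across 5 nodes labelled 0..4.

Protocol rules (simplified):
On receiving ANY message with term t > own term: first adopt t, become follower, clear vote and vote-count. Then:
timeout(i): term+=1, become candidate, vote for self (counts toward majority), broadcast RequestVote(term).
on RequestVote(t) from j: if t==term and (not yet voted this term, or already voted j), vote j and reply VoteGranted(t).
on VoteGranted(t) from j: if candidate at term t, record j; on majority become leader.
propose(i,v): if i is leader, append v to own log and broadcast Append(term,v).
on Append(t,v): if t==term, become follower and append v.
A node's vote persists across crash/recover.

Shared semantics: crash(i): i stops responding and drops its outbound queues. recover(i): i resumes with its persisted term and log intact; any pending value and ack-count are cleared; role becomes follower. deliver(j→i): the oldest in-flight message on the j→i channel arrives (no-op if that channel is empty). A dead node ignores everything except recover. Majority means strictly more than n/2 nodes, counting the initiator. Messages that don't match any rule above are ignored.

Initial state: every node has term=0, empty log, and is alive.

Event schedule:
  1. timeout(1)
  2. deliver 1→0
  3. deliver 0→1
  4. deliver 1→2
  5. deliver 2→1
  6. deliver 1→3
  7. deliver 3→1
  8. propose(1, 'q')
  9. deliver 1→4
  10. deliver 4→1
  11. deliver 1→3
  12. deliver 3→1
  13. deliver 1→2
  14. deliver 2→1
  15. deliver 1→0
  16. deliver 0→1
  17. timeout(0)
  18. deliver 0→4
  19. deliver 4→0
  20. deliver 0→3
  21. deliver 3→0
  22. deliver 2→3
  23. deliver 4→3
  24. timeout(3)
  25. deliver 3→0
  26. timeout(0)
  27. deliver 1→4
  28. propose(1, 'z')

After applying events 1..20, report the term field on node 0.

2

after 1 — timeout(1): n1:cand/t1/[-]
after 2 — deliver 1→0: n0:foll/t1/[-]
after 3 — deliver 0→1: ·
after 4 — deliver 1→2: n2:foll/t1/[-]
after 5 — deliver 2→1: n1:lead/t1/[-]
after 6 — deliver 1→3: n3:foll/t1/[-]
after 7 — deliver 3→1: ·
after 8 — propose(1,'q'): n1:lead/t1/[q]
after 9 — deliver 1→4: n4:foll/t1/[-]
after 10 — deliver 4→1: ·
after 11 — deliver 1→3: n3:foll/t1/[q]
after 12 — deliver 3→1: ·
after 13 — deliver 1→2: n2:foll/t1/[q]
after 14 — deliver 2→1: ·
after 15 — deliver 1→0: n0:foll/t1/[q]
after 16 — deliver 0→1: ·
after 17 — timeout(0): n0:cand/t2/[q]
after 18 — deliver 0→4: n4:foll/t2/[-]
after 19 — deliver 4→0: ·
after 20 — deliver 0→3: n3:foll/t2/[q]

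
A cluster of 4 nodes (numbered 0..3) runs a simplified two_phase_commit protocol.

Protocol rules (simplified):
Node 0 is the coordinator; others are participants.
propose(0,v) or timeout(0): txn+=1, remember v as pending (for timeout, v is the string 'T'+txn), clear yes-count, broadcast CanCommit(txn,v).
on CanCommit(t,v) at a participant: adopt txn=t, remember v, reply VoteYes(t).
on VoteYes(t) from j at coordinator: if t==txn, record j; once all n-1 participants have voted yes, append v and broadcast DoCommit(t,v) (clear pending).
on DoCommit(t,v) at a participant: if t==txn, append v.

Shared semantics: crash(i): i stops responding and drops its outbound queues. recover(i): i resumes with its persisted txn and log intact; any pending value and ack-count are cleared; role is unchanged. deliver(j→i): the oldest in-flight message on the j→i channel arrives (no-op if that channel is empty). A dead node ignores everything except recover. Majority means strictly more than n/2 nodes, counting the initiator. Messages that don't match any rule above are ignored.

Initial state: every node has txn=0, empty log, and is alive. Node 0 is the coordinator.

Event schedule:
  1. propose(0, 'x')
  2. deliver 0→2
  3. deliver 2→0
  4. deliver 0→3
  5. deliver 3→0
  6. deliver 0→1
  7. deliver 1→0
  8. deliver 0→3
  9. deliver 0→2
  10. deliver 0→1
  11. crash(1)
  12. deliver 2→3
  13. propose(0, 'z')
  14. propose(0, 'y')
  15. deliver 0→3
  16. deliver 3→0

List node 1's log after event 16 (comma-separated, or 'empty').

[1] propose(0,'x') → N0(coor t1 [-])
[2] deliver 0→2 → N2(part t1 [-])
[3] deliver 2→0 → ∅
[4] deliver 0→3 → N3(part t1 [-])
[5] deliver 3→0 → ∅
[6] deliver 0→1 → N1(part t1 [-])
[7] deliver 1→0 → N0(coor t1 [x])
[8] deliver 0→3 → N3(part t1 [x])
[9] deliver 0→2 → N2(part t1 [x])
[10] deliver 0→1 → N1(part t1 [x])
[11] crash(1) → N1(✗part t1 [x])
[12] deliver 2→3 → ∅
[13] propose(0,'z') → N0(coor t2 [x])
[14] propose(0,'y') → N0(coor t3 [x])
[15] deliver 0→3 → N3(part t2 [x])
[16] deliver 3→0 → ∅

x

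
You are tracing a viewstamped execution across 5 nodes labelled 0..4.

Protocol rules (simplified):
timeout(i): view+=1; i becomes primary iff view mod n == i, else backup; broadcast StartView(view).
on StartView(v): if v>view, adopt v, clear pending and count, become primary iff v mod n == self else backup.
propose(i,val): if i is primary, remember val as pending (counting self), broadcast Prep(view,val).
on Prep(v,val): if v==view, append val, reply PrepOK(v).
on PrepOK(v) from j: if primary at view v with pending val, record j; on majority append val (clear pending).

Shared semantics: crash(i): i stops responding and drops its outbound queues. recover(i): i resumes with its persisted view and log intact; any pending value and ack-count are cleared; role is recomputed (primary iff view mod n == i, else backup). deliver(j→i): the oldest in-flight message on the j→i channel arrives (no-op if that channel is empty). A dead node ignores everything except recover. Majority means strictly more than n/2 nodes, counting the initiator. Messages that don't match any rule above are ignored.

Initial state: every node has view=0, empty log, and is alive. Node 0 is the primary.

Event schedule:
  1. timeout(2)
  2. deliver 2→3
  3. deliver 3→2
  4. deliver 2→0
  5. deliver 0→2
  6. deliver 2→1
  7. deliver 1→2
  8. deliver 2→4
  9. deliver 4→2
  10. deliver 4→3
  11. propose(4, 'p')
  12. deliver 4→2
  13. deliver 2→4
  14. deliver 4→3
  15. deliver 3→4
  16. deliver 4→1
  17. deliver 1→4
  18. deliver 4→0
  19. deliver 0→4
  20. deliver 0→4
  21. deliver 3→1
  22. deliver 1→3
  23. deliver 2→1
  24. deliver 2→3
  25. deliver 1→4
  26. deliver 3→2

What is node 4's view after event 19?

1

[1] timeout(2) → N2(back v1 [-])
[2] deliver 2→3 → N3(back v1 [-])
[3] deliver 3→2 → ∅
[4] deliver 2→0 → N0(back v1 [-])
[5] deliver 0→2 → ∅
[6] deliver 2→1 → N1(prim v1 [-])
[7] deliver 1→2 → ∅
[8] deliver 2→4 → N4(back v1 [-])
[9] deliver 4→2 → ∅
[10] deliver 4→3 → ∅
[11] propose(4,'p') → ∅
[12] deliver 4→2 → ∅
[13] deliver 2→4 → ∅
[14] deliver 4→3 → ∅
[15] deliver 3→4 → ∅
[16] deliver 4→1 → ∅
[17] deliver 1→4 → ∅
[18] deliver 4→0 → ∅
[19] deliver 0→4 → ∅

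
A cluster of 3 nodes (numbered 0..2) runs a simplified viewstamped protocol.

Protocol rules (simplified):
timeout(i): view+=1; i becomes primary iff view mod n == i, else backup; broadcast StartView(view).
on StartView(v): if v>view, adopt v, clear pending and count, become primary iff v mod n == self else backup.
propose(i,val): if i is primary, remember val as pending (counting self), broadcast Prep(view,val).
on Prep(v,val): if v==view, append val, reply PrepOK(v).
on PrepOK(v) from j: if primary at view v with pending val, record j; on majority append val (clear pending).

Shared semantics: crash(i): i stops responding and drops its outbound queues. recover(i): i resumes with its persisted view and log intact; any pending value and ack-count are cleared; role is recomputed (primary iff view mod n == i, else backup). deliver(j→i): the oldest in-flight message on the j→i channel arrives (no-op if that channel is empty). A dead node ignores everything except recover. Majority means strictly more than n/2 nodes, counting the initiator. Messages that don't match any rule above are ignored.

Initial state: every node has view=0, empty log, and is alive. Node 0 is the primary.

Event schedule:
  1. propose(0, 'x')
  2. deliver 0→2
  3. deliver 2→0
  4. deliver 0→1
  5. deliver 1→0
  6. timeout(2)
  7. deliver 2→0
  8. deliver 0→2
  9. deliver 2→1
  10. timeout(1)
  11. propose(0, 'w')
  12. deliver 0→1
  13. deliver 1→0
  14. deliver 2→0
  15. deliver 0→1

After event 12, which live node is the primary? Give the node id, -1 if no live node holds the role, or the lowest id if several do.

-1

step 1 propose(0,'x'): —
step 2 deliver 0→2: 2={back,v=0,log=x}
step 3 deliver 2→0: 0={prim,v=0,log=x}
step 4 deliver 0→1: 1={back,v=0,log=x}
step 5 deliver 1→0: —
step 6 timeout(2): 2={back,v=1,log=x}
step 7 deliver 2→0: 0={back,v=1,log=x}
step 8 deliver 0→2: —
step 9 deliver 2→1: 1={prim,v=1,log=x}
step 10 timeout(1): 1={back,v=2,log=x}
step 11 propose(0,'w'): —
step 12 deliver 0→1: —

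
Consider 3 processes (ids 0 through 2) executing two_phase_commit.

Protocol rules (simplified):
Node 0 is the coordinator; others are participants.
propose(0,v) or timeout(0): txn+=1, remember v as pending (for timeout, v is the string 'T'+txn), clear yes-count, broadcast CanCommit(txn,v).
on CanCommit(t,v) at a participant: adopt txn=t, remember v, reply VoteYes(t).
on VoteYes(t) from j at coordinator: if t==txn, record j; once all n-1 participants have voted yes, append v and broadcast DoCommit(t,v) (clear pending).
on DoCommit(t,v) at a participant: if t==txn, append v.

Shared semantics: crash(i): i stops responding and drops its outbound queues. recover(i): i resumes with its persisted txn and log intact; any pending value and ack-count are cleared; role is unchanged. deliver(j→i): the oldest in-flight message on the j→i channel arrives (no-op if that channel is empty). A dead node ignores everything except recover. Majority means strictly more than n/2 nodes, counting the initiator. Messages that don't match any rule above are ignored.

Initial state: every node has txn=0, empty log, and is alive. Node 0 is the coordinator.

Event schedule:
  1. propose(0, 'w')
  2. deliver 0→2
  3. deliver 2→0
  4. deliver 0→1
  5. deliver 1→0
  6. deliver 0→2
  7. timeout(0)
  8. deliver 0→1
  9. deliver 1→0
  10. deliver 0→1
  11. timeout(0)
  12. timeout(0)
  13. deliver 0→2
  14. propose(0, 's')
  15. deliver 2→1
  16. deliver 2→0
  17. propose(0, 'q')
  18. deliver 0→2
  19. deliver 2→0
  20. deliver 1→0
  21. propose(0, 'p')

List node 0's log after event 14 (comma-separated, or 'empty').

[1] propose(0,'w') → N0(coor t1 [-])
[2] deliver 0→2 → N2(part t1 [-])
[3] deliver 2→0 → ∅
[4] deliver 0→1 → N1(part t1 [-])
[5] deliver 1→0 → N0(coor t1 [w])
[6] deliver 0→2 → N2(part t1 [w])
[7] timeout(0) → N0(coor t2 [w])
[8] deliver 0→1 → N1(part t1 [w])
[9] deliver 1→0 → ∅
[10] deliver 0→1 → N1(part t2 [w])
[11] timeout(0) → N0(coor t3 [w])
[12] timeout(0) → N0(coor t4 [w])
[13] deliver 0→2 → N2(part t2 [w])
[14] propose(0,'s') → N0(coor t5 [w])

w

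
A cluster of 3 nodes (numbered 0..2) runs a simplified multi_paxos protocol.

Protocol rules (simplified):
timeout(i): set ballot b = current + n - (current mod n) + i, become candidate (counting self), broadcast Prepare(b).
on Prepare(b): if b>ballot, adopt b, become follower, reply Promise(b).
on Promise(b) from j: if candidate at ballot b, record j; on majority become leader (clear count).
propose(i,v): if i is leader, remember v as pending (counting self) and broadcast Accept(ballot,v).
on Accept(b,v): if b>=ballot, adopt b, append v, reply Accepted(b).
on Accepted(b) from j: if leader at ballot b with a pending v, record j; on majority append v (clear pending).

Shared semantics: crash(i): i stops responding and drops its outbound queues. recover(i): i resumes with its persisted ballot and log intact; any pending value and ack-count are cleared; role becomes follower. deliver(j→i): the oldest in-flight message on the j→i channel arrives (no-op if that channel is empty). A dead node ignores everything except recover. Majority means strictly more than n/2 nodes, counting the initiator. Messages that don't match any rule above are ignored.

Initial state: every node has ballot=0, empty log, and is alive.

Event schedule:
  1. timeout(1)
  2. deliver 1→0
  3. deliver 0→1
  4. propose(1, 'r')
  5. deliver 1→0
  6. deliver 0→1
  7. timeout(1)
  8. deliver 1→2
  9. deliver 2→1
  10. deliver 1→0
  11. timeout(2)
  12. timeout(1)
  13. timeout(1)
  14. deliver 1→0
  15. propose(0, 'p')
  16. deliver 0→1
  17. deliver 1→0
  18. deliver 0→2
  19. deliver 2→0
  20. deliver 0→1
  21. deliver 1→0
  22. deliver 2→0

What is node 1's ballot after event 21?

13

e1 timeout(1): 1[cand,b=4,-]
e2 deliver 1→0: 0[foll,b=4,-]
e3 deliver 0→1: 1[lead,b=4,-]
e4 propose(1,'r'): ·
e5 deliver 1→0: 0[foll,b=4,r]
e6 deliver 0→1: 1[lead,b=4,r]
e7 timeout(1): 1[cand,b=7,r]
e8 deliver 1→2: 2[foll,b=4,-]
e9 deliver 2→1: ·
e10 deliver 1→0: 0[foll,b=7,r]
e11 timeout(2): 2[cand,b=8,-]
e12 timeout(1): 1[cand,b=10,r]
e13 timeout(1): 1[cand,b=13,r]
e14 deliver 1→0: 0[foll,b=10,r]
e15 propose(0,'p'): ·
e16 deliver 0→1: ·
e17 deliver 1→0: 0[foll,b=13,r]
e18 deliver 0→2: ·
e19 deliver 2→0: ·
e20 deliver 0→1: ·
e21 deliver 1→0: ·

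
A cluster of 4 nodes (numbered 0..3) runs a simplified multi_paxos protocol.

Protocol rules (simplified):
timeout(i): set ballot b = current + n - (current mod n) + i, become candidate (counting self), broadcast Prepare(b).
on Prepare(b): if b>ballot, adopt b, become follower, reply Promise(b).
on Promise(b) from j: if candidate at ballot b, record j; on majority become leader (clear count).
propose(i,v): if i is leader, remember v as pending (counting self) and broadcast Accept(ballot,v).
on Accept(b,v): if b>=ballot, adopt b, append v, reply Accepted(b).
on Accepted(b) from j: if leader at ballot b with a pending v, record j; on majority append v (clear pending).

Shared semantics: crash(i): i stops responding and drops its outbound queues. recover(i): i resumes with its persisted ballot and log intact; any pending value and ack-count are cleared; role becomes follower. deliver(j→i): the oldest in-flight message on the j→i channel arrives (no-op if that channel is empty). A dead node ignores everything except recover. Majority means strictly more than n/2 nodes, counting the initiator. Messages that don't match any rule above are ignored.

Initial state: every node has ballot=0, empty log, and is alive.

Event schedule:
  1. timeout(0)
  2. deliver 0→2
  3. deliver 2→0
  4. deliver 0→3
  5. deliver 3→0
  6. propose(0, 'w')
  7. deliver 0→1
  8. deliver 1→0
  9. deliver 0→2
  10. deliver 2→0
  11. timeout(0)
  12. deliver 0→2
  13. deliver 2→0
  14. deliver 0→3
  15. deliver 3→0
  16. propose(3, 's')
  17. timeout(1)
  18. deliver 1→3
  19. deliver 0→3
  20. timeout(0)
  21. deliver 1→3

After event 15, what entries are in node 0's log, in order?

empty

step 1 timeout(0): 0={cand,b=4,log=-}
step 2 deliver 0→2: 2={foll,b=4,log=-}
step 3 deliver 2→0: —
step 4 deliver 0→3: 3={foll,b=4,log=-}
step 5 deliver 3→0: 0={lead,b=4,log=-}
step 6 propose(0,'w'): —
step 7 deliver 0→1: 1={foll,b=4,log=-}
step 8 deliver 1→0: —
step 9 deliver 0→2: 2={foll,b=4,log=w}
step 10 deliver 2→0: —
step 11 timeout(0): 0={cand,b=8,log=-}
step 12 deliver 0→2: 2={foll,b=8,log=w}
step 13 deliver 2→0: —
step 14 deliver 0→3: 3={foll,b=4,log=w}
step 15 deliver 3→0: —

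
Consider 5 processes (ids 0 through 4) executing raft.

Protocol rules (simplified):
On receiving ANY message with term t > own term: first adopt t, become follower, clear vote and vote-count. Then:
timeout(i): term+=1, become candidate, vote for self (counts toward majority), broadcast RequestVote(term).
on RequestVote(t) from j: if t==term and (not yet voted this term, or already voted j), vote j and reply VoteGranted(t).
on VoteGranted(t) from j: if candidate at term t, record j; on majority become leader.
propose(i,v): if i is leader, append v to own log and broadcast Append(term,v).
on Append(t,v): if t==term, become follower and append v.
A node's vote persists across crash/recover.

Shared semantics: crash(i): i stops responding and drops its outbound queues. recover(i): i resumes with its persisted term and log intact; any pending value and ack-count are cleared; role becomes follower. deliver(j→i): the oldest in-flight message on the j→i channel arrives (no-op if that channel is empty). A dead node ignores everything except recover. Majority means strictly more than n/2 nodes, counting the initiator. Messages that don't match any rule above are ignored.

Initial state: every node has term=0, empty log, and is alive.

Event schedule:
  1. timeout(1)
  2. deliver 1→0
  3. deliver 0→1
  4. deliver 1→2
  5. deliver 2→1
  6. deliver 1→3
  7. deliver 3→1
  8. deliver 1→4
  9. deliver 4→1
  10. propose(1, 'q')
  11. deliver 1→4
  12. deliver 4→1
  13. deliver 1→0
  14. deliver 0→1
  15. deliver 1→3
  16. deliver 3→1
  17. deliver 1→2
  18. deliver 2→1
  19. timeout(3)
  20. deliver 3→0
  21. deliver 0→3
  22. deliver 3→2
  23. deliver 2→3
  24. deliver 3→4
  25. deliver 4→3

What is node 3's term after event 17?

1

step 1 timeout(1): 1={cand,t=1,log=-}
step 2 deliver 1→0: 0={foll,t=1,log=-}
step 3 deliver 0→1: —
step 4 deliver 1→2: 2={foll,t=1,log=-}
step 5 deliver 2→1: 1={lead,t=1,log=-}
step 6 deliver 1→3: 3={foll,t=1,log=-}
step 7 deliver 3→1: —
step 8 deliver 1→4: 4={foll,t=1,log=-}
step 9 deliver 4→1: —
step 10 propose(1,'q'): 1={lead,t=1,log=q}
step 11 deliver 1→4: 4={foll,t=1,log=q}
step 12 deliver 4→1: —
step 13 deliver 1→0: 0={foll,t=1,log=q}
step 14 deliver 0→1: —
step 15 deliver 1→3: 3={foll,t=1,log=q}
step 16 deliver 3→1: —
step 17 deliver 1→2: 2={foll,t=1,log=q}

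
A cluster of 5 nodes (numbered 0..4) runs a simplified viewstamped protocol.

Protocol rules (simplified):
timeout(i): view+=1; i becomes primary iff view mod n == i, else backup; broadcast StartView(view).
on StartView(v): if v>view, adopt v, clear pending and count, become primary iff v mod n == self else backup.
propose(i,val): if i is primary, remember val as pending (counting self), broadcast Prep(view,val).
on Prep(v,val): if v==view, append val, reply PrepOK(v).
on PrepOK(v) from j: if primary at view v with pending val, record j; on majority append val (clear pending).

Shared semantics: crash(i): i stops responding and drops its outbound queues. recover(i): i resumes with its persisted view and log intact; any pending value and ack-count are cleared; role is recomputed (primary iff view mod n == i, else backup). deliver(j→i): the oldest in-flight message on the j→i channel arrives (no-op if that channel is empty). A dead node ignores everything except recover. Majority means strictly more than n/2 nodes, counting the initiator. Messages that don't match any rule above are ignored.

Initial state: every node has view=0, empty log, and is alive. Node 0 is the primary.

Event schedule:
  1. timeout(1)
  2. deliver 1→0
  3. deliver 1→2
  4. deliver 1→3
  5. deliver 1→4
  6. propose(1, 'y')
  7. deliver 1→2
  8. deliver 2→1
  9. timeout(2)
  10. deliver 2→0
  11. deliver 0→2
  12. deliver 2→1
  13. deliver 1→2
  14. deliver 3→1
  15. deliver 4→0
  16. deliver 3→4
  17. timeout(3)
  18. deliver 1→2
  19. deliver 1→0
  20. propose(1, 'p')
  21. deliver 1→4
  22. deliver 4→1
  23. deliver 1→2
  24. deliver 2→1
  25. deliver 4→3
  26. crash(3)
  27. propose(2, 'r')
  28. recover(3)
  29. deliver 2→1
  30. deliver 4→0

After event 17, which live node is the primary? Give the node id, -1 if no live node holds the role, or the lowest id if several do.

2

after 1 — timeout(1): n1:prim/v1/[-]
after 2 — deliver 1→0: n0:back/v1/[-]
after 3 — deliver 1→2: n2:back/v1/[-]
after 4 — deliver 1→3: n3:back/v1/[-]
after 5 — deliver 1→4: n4:back/v1/[-]
after 6 — propose(1,'y'): ·
after 7 — deliver 1→2: n2:back/v1/[y]
after 8 — deliver 2→1: ·
after 9 — timeout(2): n2:prim/v2/[y]
after 10 — deliver 2→0: n0:back/v2/[-]
after 11 — deliver 0→2: ·
after 12 — deliver 2→1: n1:back/v2/[-]
after 13 — deliver 1→2: ·
after 14 — deliver 3→1: ·
after 15 — deliver 4→0: ·
after 16 — deliver 3→4: ·
after 17 — timeout(3): n3:back/v2/[-]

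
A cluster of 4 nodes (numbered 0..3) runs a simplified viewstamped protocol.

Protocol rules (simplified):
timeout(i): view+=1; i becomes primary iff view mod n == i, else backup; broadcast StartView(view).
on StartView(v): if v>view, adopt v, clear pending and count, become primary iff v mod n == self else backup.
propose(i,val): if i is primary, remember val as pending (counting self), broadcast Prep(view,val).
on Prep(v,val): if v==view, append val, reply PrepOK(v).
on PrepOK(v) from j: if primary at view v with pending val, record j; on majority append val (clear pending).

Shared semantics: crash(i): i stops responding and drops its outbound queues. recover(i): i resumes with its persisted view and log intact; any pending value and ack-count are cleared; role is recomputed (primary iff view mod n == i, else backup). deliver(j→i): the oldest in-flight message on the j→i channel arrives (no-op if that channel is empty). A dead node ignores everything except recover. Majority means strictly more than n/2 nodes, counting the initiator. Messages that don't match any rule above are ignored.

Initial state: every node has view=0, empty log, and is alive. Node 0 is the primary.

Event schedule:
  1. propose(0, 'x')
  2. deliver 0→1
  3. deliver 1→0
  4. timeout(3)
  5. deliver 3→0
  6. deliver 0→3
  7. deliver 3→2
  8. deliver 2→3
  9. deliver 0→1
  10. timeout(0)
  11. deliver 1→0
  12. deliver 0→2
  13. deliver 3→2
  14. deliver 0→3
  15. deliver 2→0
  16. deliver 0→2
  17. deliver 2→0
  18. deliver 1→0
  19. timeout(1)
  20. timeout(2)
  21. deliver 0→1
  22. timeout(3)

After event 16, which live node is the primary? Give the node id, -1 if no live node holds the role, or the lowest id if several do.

2

after 1 — propose(0,'x'): ·
after 2 — deliver 0→1: n1:back/v0/[x]
after 3 — deliver 1→0: ·
after 4 — timeout(3): n3:back/v1/[-]
after 5 — deliver 3→0: n0:back/v1/[-]
after 6 — deliver 0→3: ·
after 7 — deliver 3→2: n2:back/v1/[-]
after 8 — deliver 2→3: ·
after 9 — deliver 0→1: ·
after 10 — timeout(0): n0:back/v2/[-]
after 11 — deliver 1→0: ·
after 12 — deliver 0→2: ·
after 13 — deliver 3→2: ·
after 14 — deliver 0→3: n3:back/v2/[-]
after 15 — deliver 2→0: ·
after 16 — deliver 0→2: n2:prim/v2/[-]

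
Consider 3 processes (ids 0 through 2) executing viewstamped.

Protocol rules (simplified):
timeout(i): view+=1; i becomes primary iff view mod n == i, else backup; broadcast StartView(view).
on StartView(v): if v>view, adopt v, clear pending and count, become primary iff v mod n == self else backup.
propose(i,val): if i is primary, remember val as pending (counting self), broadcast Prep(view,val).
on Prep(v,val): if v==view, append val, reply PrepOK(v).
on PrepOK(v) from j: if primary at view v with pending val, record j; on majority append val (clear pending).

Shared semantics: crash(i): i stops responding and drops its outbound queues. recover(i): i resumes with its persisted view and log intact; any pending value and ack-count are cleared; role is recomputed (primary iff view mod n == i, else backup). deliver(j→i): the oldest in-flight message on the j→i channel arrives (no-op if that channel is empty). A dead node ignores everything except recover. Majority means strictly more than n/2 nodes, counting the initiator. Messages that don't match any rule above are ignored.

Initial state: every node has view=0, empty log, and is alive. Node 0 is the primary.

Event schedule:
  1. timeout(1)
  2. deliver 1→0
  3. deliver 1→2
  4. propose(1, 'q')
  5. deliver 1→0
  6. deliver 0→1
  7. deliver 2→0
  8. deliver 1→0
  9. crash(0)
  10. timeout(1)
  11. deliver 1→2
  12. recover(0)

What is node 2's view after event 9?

1. timeout(1):  <1:prim v1 ->
2. deliver 1→0:  <0:back v1 ->
3. deliver 1→2:  <2:back v1 ->
4. propose(1,'q'):  nop
5. deliver 1→0:  <0:back v1 q>
6. deliver 0→1:  <1:prim v1 q>
7. deliver 2→0:  nop
8. deliver 1→0:  nop
9. crash(0):  <0:✗back v1 q>

1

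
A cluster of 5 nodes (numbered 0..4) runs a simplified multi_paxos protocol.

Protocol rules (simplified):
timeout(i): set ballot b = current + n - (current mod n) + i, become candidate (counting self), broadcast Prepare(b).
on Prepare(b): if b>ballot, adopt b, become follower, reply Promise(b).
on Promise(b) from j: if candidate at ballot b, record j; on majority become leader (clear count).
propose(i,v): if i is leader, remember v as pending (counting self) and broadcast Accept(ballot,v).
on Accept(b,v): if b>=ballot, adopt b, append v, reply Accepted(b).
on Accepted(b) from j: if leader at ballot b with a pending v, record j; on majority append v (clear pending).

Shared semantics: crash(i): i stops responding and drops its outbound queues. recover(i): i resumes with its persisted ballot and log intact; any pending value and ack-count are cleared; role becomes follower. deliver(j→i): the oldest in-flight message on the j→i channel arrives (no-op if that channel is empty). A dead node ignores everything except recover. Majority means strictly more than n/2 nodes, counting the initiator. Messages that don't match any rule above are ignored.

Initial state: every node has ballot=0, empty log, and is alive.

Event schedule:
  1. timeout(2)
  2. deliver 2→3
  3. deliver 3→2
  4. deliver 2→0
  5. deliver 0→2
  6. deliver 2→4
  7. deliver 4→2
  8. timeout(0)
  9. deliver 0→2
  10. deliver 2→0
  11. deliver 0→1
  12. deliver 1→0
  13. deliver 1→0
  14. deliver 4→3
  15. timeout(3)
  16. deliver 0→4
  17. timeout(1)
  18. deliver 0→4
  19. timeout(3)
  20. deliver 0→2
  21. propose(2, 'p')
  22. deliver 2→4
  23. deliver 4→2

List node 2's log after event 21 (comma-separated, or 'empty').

empty

after 1 — timeout(2): n2:cand/b7/[-]
after 2 — deliver 2→3: n3:foll/b7/[-]
after 3 — deliver 3→2: ·
after 4 — deliver 2→0: n0:foll/b7/[-]
after 5 — deliver 0→2: n2:lead/b7/[-]
after 6 — deliver 2→4: n4:foll/b7/[-]
after 7 — deliver 4→2: ·
after 8 — timeout(0): n0:cand/b10/[-]
after 9 — deliver 0→2: n2:foll/b10/[-]
after 10 — deliver 2→0: ·
after 11 — deliver 0→1: n1:foll/b10/[-]
after 12 — deliver 1→0: n0:lead/b10/[-]
after 13 — deliver 1→0: ·
after 14 — deliver 4→3: ·
after 15 — timeout(3): n3:cand/b13/[-]
after 16 — deliver 0→4: n4:foll/b10/[-]
after 17 — timeout(1): n1:cand/b16/[-]
after 18 — deliver 0→4: ·
after 19 — timeout(3): n3:cand/b18/[-]
after 20 — deliver 0→2: ·
after 21 — propose(2,'p'): ·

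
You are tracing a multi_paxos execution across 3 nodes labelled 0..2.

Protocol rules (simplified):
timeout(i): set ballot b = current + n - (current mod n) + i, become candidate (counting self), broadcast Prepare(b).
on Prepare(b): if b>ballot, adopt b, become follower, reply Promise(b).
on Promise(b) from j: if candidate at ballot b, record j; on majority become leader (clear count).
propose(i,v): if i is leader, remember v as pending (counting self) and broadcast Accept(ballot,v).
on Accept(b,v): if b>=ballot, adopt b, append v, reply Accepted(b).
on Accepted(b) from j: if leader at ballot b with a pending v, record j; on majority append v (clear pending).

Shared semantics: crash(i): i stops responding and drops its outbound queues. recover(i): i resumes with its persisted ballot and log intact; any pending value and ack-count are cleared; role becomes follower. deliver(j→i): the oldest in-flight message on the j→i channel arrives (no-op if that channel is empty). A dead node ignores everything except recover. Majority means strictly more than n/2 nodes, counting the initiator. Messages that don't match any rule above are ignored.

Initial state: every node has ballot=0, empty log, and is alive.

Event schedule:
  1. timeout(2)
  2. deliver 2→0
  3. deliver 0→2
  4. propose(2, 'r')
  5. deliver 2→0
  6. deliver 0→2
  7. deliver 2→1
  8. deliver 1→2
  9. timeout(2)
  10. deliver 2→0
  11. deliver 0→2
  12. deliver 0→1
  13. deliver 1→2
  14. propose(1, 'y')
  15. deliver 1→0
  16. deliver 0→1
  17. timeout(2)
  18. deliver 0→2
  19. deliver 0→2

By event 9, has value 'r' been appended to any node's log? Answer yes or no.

step 1 timeout(2): 2={cand,b=5,log=-}
step 2 deliver 2→0: 0={foll,b=5,log=-}
step 3 deliver 0→2: 2={lead,b=5,log=-}
step 4 propose(2,'r'): —
step 5 deliver 2→0: 0={foll,b=5,log=r}
step 6 deliver 0→2: 2={lead,b=5,log=r}
step 7 deliver 2→1: 1={foll,b=5,log=-}
step 8 deliver 1→2: —
step 9 timeout(2): 2={cand,b=8,log=r}

yes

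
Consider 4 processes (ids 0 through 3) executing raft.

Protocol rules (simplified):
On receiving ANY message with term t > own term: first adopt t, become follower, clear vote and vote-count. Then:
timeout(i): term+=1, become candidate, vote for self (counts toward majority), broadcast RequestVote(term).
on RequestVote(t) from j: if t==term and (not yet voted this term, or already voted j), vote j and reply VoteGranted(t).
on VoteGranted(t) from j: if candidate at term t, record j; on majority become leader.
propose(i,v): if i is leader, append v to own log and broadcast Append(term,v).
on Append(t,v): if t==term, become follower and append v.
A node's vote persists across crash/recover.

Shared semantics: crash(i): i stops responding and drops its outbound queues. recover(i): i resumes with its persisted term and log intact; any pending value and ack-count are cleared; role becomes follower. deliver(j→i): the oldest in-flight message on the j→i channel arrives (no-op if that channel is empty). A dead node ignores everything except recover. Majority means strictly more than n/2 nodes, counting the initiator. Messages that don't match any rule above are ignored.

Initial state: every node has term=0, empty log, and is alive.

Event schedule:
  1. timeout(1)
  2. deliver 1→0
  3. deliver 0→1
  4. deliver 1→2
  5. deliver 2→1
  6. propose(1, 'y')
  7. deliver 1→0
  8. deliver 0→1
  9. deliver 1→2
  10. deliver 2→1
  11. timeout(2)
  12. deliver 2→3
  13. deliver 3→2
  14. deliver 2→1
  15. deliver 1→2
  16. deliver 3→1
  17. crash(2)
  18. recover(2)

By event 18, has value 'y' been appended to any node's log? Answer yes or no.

e1 timeout(1): 1[cand,t=1,-]
e2 deliver 1→0: 0[foll,t=1,-]
e3 deliver 0→1: ·
e4 deliver 1→2: 2[foll,t=1,-]
e5 deliver 2→1: 1[lead,t=1,-]
e6 propose(1,'y'): 1[lead,t=1,y]
e7 deliver 1→0: 0[foll,t=1,y]
e8 deliver 0→1: ·
e9 deliver 1→2: 2[foll,t=1,y]
e10 deliver 2→1: ·
e11 timeout(2): 2[cand,t=2,y]
e12 deliver 2→3: 3[foll,t=2,-]
e13 deliver 3→2: ·
e14 deliver 2→1: 1[foll,t=2,y]
e15 deliver 1→2: 2[lead,t=2,y]
e16 deliver 3→1: ·
e17 crash(2): 2[✗lead,t=2,y]
e18 recover(2): 2[foll,t=2,y]

yes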